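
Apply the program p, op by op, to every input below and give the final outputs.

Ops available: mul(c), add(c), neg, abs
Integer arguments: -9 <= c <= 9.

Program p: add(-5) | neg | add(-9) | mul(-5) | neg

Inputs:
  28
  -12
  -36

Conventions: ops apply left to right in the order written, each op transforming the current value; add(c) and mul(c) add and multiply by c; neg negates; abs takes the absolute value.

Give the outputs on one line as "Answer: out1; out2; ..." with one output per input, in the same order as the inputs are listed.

-160; 40; 160

Execution, op by op:
  28 -> 23 -> -23 -> -32 -> 160 -> -160
  -12 -> -17 -> 17 -> 8 -> -40 -> 40
  -36 -> -41 -> 41 -> 32 -> -160 -> 160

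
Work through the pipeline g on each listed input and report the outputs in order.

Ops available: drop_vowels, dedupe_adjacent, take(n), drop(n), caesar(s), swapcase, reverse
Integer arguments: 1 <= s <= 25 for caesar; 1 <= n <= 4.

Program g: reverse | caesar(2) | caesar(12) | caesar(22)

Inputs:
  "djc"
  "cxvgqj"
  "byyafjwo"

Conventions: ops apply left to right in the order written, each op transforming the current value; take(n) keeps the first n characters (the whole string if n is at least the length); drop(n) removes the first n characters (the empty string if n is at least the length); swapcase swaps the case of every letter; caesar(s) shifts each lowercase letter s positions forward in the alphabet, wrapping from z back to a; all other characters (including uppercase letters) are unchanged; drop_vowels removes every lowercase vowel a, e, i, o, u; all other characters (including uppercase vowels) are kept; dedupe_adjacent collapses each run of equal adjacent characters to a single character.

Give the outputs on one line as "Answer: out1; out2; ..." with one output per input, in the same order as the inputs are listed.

Execution, op by op:
  "djc" -> "cjd" -> "elf" -> "qxr" -> "mtn"
  "cxvgqj" -> "jqgvxc" -> "lsixze" -> "xeujlq" -> "taqfhm"
  "byyafjwo" -> "owjfayyb" -> "qylhcaad" -> "ckxtommp" -> "ygtpkiil"

"mtn"; "taqfhm"; "ygtpkiil"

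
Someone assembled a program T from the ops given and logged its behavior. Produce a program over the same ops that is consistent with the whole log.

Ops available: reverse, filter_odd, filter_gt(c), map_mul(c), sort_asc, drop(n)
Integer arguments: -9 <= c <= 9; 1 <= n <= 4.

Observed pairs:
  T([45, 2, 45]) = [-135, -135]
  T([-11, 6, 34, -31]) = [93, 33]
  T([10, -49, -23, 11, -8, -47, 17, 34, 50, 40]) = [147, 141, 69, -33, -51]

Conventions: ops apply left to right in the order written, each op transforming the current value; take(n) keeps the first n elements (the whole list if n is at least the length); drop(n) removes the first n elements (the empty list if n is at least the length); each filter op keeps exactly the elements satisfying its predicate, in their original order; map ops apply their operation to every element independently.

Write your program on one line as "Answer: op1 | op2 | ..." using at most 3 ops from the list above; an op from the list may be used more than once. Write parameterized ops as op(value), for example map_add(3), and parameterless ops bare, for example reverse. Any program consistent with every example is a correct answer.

sort_asc | map_mul(-3) | filter_odd

Check, running the answer program on each example:
  [45, 2, 45] -> [2, 45, 45] -> [-6, -135, -135] -> [-135, -135]
  [-11, 6, 34, -31] -> [-31, -11, 6, 34] -> [93, 33, -18, -102] -> [93, 33]
  [10, -49, -23, 11, -8, -47, 17, 34, 50, 40] -> [-49, -47, -23, -8, 10, 11, 17, 34, 40, 50] -> [147, 141, 69, 24, -30, -33, -51, -102, -120, -150] -> [147, 141, 69, -33, -51]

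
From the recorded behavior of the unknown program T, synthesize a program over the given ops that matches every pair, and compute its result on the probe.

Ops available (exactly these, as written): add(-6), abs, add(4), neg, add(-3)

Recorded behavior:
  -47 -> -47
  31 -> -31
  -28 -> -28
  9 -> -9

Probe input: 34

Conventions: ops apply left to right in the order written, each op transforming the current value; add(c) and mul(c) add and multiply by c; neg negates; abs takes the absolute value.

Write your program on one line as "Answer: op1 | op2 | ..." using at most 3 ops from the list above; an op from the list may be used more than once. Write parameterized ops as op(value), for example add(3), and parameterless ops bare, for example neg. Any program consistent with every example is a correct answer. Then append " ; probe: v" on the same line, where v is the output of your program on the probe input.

abs | neg ; probe: -34

Check, running the answer program on each example:
  -47 -> 47 -> -47
  31 -> 31 -> -31
  -28 -> 28 -> -28
  9 -> 9 -> -9
  probe: 34 -> 34 -> -34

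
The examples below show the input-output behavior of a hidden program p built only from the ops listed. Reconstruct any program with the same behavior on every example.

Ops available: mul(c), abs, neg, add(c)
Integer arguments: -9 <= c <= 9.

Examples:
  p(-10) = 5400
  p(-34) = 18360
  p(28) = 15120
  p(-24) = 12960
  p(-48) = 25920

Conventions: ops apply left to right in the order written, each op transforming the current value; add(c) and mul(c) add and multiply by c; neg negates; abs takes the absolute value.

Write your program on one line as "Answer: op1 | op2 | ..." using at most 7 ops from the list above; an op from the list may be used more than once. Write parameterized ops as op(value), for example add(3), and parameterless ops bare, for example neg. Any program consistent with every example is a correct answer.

abs | mul(-9) | mul(5) | neg | mul(-3) | mul(-4)

Check, running the answer program on each example:
  -10 -> 10 -> -90 -> -450 -> 450 -> -1350 -> 5400
  -34 -> 34 -> -306 -> -1530 -> 1530 -> -4590 -> 18360
  28 -> 28 -> -252 -> -1260 -> 1260 -> -3780 -> 15120
  -24 -> 24 -> -216 -> -1080 -> 1080 -> -3240 -> 12960
  -48 -> 48 -> -432 -> -2160 -> 2160 -> -6480 -> 25920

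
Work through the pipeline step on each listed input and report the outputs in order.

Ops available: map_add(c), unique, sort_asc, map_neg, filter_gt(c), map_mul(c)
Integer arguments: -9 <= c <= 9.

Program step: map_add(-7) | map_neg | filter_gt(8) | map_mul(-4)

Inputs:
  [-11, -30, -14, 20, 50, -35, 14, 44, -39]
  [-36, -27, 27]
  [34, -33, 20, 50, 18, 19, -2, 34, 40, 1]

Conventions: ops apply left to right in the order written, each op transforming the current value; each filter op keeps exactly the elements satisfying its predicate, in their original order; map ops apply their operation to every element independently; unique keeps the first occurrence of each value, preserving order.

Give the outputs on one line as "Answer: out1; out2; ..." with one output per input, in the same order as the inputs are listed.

[-72, -148, -84, -168, -184]; [-172, -136]; [-160, -36]

Execution, op by op:
  [-11, -30, -14, 20, 50, -35, 14, 44, -39] -> [-18, -37, -21, 13, 43, -42, 7, 37, -46] -> [18, 37, 21, -13, -43, 42, -7, -37, 46] -> [18, 37, 21, 42, 46] -> [-72, -148, -84, -168, -184]
  [-36, -27, 27] -> [-43, -34, 20] -> [43, 34, -20] -> [43, 34] -> [-172, -136]
  [34, -33, 20, 50, 18, 19, -2, 34, 40, 1] -> [27, -40, 13, 43, 11, 12, -9, 27, 33, -6] -> [-27, 40, -13, -43, -11, -12, 9, -27, -33, 6] -> [40, 9] -> [-160, -36]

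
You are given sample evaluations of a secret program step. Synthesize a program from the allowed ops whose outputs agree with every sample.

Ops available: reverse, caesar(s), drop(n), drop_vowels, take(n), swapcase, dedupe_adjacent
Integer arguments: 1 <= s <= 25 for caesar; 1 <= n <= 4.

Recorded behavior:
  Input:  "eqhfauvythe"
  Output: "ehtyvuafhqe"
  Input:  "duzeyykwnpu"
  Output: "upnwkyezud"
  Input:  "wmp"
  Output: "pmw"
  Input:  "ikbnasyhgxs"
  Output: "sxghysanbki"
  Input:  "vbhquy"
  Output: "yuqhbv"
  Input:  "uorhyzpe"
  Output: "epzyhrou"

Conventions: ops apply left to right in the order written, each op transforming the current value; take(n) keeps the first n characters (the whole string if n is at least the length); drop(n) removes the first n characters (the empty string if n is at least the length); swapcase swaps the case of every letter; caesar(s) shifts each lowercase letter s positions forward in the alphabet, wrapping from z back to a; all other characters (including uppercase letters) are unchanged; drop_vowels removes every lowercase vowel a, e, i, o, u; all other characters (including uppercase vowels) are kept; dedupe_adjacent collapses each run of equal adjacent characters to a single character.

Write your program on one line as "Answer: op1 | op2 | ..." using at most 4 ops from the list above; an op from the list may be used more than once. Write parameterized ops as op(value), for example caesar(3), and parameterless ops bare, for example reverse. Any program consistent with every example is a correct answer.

swapcase | reverse | swapcase | dedupe_adjacent

Check, running the answer program on each example:
  "eqhfauvythe" -> "EQHFAUVYTHE" -> "EHTYVUAFHQE" -> "ehtyvuafhqe" -> "ehtyvuafhqe"
  "duzeyykwnpu" -> "DUZEYYKWNPU" -> "UPNWKYYEZUD" -> "upnwkyyezud" -> "upnwkyezud"
  "wmp" -> "WMP" -> "PMW" -> "pmw" -> "pmw"
  "ikbnasyhgxs" -> "IKBNASYHGXS" -> "SXGHYSANBKI" -> "sxghysanbki" -> "sxghysanbki"
  "vbhquy" -> "VBHQUY" -> "YUQHBV" -> "yuqhbv" -> "yuqhbv"
  "uorhyzpe" -> "UORHYZPE" -> "EPZYHROU" -> "epzyhrou" -> "epzyhrou"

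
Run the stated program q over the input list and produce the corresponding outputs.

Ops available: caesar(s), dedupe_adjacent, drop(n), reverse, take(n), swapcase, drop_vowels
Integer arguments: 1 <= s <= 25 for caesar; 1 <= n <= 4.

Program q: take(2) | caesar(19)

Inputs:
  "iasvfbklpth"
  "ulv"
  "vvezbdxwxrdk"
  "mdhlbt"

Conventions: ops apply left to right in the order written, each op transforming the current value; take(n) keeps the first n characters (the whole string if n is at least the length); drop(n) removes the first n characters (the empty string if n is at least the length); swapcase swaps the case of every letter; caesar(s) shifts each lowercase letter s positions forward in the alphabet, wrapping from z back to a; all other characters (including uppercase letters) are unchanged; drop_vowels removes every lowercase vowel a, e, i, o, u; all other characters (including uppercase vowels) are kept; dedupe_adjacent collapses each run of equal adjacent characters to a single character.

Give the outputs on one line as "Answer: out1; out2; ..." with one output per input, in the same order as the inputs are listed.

Execution, op by op:
  "iasvfbklpth" -> "ia" -> "bt"
  "ulv" -> "ul" -> "ne"
  "vvezbdxwxrdk" -> "vv" -> "oo"
  "mdhlbt" -> "md" -> "fw"

"bt"; "ne"; "oo"; "fw"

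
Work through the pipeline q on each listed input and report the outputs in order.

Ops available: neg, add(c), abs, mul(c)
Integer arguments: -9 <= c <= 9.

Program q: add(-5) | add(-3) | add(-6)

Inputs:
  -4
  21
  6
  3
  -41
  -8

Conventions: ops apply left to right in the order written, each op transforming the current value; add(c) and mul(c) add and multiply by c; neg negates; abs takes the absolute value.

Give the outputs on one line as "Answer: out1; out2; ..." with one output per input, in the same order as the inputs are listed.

Execution, op by op:
  -4 -> -9 -> -12 -> -18
  21 -> 16 -> 13 -> 7
  6 -> 1 -> -2 -> -8
  3 -> -2 -> -5 -> -11
  -41 -> -46 -> -49 -> -55
  -8 -> -13 -> -16 -> -22

-18; 7; -8; -11; -55; -22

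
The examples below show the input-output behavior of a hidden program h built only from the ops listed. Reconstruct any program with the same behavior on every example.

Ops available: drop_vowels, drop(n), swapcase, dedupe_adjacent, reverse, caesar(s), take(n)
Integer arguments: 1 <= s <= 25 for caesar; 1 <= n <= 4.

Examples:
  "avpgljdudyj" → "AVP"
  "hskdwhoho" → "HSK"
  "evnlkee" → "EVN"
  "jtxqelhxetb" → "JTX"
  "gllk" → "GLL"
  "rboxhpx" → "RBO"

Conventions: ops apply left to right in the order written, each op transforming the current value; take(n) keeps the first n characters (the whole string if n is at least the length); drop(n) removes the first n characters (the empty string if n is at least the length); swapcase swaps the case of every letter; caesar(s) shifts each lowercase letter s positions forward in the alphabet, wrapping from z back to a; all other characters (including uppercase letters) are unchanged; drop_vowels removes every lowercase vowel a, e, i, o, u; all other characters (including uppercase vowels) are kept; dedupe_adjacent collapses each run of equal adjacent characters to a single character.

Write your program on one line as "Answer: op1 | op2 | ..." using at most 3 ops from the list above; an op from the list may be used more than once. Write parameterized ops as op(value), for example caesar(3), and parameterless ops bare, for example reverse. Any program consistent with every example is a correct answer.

swapcase | take(4) | take(3)

Check, running the answer program on each example:
  "avpgljdudyj" -> "AVPGLJDUDYJ" -> "AVPG" -> "AVP"
  "hskdwhoho" -> "HSKDWHOHO" -> "HSKD" -> "HSK"
  "evnlkee" -> "EVNLKEE" -> "EVNL" -> "EVN"
  "jtxqelhxetb" -> "JTXQELHXETB" -> "JTXQ" -> "JTX"
  "gllk" -> "GLLK" -> "GLLK" -> "GLL"
  "rboxhpx" -> "RBOXHPX" -> "RBOX" -> "RBO"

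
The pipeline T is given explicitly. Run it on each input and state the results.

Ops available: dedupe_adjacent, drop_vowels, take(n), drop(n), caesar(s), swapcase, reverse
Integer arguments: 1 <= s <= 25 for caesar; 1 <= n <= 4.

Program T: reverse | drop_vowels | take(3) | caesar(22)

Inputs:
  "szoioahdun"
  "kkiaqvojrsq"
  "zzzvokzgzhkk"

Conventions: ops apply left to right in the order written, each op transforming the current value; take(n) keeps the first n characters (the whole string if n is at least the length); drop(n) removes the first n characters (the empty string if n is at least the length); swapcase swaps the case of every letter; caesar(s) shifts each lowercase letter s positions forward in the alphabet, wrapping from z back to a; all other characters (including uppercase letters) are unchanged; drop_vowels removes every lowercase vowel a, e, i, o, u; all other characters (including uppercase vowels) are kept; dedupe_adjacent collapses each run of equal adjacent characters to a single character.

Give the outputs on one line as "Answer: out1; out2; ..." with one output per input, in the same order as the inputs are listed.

"jzd"; "mon"; "ggd"

Execution, op by op:
  "szoioahdun" -> "nudhaoiozs" -> "ndhzs" -> "ndh" -> "jzd"
  "kkiaqvojrsq" -> "qsrjovqaikk" -> "qsrjvqkk" -> "qsr" -> "mon"
  "zzzvokzgzhkk" -> "kkhzgzkovzzz" -> "kkhzgzkvzzz" -> "kkh" -> "ggd"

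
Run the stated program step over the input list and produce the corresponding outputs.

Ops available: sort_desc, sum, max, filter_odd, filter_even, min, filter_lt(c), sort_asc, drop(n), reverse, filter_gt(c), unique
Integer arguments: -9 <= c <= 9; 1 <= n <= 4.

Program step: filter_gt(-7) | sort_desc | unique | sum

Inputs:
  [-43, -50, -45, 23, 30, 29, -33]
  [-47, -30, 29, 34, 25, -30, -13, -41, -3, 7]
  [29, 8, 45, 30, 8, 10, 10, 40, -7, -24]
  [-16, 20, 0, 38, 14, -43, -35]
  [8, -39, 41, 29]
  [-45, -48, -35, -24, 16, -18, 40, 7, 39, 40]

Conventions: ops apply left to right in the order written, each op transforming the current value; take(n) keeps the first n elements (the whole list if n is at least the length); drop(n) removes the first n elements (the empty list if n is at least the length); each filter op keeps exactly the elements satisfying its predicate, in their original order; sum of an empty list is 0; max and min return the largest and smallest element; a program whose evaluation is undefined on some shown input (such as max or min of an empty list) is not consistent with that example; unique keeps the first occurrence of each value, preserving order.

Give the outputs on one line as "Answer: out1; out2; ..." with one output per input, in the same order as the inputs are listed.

82; 92; 162; 72; 78; 102

Execution, op by op:
  [-43, -50, -45, 23, 30, 29, -33] -> [23, 30, 29] -> [30, 29, 23] -> [30, 29, 23] -> 82
  [-47, -30, 29, 34, 25, -30, -13, -41, -3, 7] -> [29, 34, 25, -3, 7] -> [34, 29, 25, 7, -3] -> [34, 29, 25, 7, -3] -> 92
  [29, 8, 45, 30, 8, 10, 10, 40, -7, -24] -> [29, 8, 45, 30, 8, 10, 10, 40] -> [45, 40, 30, 29, 10, 10, 8, 8] -> [45, 40, 30, 29, 10, 8] -> 162
  [-16, 20, 0, 38, 14, -43, -35] -> [20, 0, 38, 14] -> [38, 20, 14, 0] -> [38, 20, 14, 0] -> 72
  [8, -39, 41, 29] -> [8, 41, 29] -> [41, 29, 8] -> [41, 29, 8] -> 78
  [-45, -48, -35, -24, 16, -18, 40, 7, 39, 40] -> [16, 40, 7, 39, 40] -> [40, 40, 39, 16, 7] -> [40, 39, 16, 7] -> 102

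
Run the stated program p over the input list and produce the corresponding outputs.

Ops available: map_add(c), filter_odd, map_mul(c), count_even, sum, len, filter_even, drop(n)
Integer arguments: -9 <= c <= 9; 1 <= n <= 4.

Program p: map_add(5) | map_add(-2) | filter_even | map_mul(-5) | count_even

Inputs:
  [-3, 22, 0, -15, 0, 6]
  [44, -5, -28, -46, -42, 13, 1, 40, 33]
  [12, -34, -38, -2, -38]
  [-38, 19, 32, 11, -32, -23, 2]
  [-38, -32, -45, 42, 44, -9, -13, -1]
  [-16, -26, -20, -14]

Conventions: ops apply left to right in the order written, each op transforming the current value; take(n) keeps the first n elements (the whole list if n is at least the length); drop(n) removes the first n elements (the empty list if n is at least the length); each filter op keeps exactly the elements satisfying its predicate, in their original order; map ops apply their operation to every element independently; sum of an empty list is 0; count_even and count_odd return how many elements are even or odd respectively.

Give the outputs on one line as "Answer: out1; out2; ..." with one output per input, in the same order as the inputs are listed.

2; 4; 0; 3; 4; 0

Execution, op by op:
  [-3, 22, 0, -15, 0, 6] -> [2, 27, 5, -10, 5, 11] -> [0, 25, 3, -12, 3, 9] -> [0, -12] -> [0, 60] -> 2
  [44, -5, -28, -46, -42, 13, 1, 40, 33] -> [49, 0, -23, -41, -37, 18, 6, 45, 38] -> [47, -2, -25, -43, -39, 16, 4, 43, 36] -> [-2, 16, 4, 36] -> [10, -80, -20, -180] -> 4
  [12, -34, -38, -2, -38] -> [17, -29, -33, 3, -33] -> [15, -31, -35, 1, -35] -> [] -> [] -> 0
  [-38, 19, 32, 11, -32, -23, 2] -> [-33, 24, 37, 16, -27, -18, 7] -> [-35, 22, 35, 14, -29, -20, 5] -> [22, 14, -20] -> [-110, -70, 100] -> 3
  [-38, -32, -45, 42, 44, -9, -13, -1] -> [-33, -27, -40, 47, 49, -4, -8, 4] -> [-35, -29, -42, 45, 47, -6, -10, 2] -> [-42, -6, -10, 2] -> [210, 30, 50, -10] -> 4
  [-16, -26, -20, -14] -> [-11, -21, -15, -9] -> [-13, -23, -17, -11] -> [] -> [] -> 0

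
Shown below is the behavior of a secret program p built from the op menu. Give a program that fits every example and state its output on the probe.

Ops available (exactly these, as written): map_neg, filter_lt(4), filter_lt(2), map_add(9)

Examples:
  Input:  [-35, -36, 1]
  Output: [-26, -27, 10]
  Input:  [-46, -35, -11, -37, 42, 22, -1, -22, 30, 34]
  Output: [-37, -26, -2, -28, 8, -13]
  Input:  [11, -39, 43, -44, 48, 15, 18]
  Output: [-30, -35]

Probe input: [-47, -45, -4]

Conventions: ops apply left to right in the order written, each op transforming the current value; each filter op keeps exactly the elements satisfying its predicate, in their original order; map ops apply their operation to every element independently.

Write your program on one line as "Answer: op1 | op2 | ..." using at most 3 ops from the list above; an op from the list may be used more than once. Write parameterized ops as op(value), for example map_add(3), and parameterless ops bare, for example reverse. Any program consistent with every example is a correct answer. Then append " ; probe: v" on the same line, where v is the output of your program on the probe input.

filter_lt(4) | map_add(9) ; probe: [-38, -36, 5]

Check, running the answer program on each example:
  [-35, -36, 1] -> [-35, -36, 1] -> [-26, -27, 10]
  [-46, -35, -11, -37, 42, 22, -1, -22, 30, 34] -> [-46, -35, -11, -37, -1, -22] -> [-37, -26, -2, -28, 8, -13]
  [11, -39, 43, -44, 48, 15, 18] -> [-39, -44] -> [-30, -35]
  probe: [-47, -45, -4] -> [-47, -45, -4] -> [-38, -36, 5]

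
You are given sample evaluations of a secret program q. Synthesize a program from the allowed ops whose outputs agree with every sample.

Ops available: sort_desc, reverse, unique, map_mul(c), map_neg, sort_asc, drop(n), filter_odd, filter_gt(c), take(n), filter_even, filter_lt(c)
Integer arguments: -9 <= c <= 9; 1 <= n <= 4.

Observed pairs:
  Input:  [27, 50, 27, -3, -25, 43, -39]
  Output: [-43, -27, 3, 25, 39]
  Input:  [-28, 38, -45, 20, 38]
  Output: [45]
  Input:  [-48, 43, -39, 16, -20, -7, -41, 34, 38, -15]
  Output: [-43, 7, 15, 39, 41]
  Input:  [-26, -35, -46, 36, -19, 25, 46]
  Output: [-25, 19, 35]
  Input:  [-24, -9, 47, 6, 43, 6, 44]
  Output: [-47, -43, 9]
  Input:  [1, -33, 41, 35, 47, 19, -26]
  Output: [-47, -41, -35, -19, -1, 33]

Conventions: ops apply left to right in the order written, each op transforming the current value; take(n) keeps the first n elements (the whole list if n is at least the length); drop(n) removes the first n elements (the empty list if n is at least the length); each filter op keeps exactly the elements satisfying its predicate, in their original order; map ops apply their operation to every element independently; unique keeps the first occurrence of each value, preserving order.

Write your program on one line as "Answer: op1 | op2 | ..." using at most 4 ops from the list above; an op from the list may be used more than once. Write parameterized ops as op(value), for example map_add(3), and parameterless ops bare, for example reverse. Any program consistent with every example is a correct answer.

map_neg | sort_asc | unique | filter_odd

Check, running the answer program on each example:
  [27, 50, 27, -3, -25, 43, -39] -> [-27, -50, -27, 3, 25, -43, 39] -> [-50, -43, -27, -27, 3, 25, 39] -> [-50, -43, -27, 3, 25, 39] -> [-43, -27, 3, 25, 39]
  [-28, 38, -45, 20, 38] -> [28, -38, 45, -20, -38] -> [-38, -38, -20, 28, 45] -> [-38, -20, 28, 45] -> [45]
  [-48, 43, -39, 16, -20, -7, -41, 34, 38, -15] -> [48, -43, 39, -16, 20, 7, 41, -34, -38, 15] -> [-43, -38, -34, -16, 7, 15, 20, 39, 41, 48] -> [-43, -38, -34, -16, 7, 15, 20, 39, 41, 48] -> [-43, 7, 15, 39, 41]
  [-26, -35, -46, 36, -19, 25, 46] -> [26, 35, 46, -36, 19, -25, -46] -> [-46, -36, -25, 19, 26, 35, 46] -> [-46, -36, -25, 19, 26, 35, 46] -> [-25, 19, 35]
  [-24, -9, 47, 6, 43, 6, 44] -> [24, 9, -47, -6, -43, -6, -44] -> [-47, -44, -43, -6, -6, 9, 24] -> [-47, -44, -43, -6, 9, 24] -> [-47, -43, 9]
  [1, -33, 41, 35, 47, 19, -26] -> [-1, 33, -41, -35, -47, -19, 26] -> [-47, -41, -35, -19, -1, 26, 33] -> [-47, -41, -35, -19, -1, 26, 33] -> [-47, -41, -35, -19, -1, 33]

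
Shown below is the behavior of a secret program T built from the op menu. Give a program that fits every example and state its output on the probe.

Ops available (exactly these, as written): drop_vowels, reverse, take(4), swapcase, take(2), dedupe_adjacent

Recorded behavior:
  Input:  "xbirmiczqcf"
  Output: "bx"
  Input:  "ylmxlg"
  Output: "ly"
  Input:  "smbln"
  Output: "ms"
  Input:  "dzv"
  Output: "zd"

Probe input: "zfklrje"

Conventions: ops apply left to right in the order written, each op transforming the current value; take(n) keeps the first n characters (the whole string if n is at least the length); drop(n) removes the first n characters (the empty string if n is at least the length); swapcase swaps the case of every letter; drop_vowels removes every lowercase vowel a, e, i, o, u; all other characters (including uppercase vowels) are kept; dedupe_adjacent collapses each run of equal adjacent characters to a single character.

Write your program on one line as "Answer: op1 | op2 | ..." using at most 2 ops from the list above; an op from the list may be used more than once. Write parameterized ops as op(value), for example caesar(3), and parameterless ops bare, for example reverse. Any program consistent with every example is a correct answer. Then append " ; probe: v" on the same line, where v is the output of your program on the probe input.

take(2) | reverse ; probe: "fz"

Check, running the answer program on each example:
  "xbirmiczqcf" -> "xb" -> "bx"
  "ylmxlg" -> "yl" -> "ly"
  "smbln" -> "sm" -> "ms"
  "dzv" -> "dz" -> "zd"
  probe: "zfklrje" -> "zf" -> "fz"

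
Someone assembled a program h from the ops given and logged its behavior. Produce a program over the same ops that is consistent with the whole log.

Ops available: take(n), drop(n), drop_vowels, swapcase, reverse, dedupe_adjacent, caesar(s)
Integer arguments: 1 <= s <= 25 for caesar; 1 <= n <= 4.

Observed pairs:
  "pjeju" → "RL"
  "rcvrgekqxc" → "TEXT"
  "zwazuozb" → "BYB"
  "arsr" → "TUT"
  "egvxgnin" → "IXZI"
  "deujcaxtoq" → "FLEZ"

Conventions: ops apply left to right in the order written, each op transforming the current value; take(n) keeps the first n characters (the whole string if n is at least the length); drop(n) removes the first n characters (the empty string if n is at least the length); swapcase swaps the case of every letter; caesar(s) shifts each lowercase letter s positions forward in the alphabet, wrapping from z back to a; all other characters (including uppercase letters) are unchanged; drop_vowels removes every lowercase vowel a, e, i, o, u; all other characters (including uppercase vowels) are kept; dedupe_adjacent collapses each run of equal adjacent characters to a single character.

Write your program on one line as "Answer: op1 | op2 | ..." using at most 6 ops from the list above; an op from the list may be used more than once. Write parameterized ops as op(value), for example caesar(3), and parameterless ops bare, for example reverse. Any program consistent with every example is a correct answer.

drop_vowels | caesar(2) | take(4) | swapcase | dedupe_adjacent

Check, running the answer program on each example:
  "pjeju" -> "pjj" -> "rll" -> "rll" -> "RLL" -> "RL"
  "rcvrgekqxc" -> "rcvrgkqxc" -> "textimsze" -> "text" -> "TEXT" -> "TEXT"
  "zwazuozb" -> "zwzzb" -> "bybbd" -> "bybb" -> "BYBB" -> "BYB"
  "arsr" -> "rsr" -> "tut" -> "tut" -> "TUT" -> "TUT"
  "egvxgnin" -> "gvxgnn" -> "ixzipp" -> "ixzi" -> "IXZI" -> "IXZI"
  "deujcaxtoq" -> "djcxtq" -> "flezvs" -> "flez" -> "FLEZ" -> "FLEZ"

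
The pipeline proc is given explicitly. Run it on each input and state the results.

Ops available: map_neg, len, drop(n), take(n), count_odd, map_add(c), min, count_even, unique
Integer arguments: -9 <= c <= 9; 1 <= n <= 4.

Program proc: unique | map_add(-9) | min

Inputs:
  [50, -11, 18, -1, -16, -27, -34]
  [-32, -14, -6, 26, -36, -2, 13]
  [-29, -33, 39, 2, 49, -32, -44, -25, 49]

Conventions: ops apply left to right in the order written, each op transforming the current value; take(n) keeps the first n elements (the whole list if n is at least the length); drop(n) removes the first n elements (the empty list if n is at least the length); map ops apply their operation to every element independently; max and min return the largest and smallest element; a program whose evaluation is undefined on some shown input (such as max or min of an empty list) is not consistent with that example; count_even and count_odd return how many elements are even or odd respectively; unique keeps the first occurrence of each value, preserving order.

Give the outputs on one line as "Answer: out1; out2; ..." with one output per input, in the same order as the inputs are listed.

Execution, op by op:
  [50, -11, 18, -1, -16, -27, -34] -> [50, -11, 18, -1, -16, -27, -34] -> [41, -20, 9, -10, -25, -36, -43] -> -43
  [-32, -14, -6, 26, -36, -2, 13] -> [-32, -14, -6, 26, -36, -2, 13] -> [-41, -23, -15, 17, -45, -11, 4] -> -45
  [-29, -33, 39, 2, 49, -32, -44, -25, 49] -> [-29, -33, 39, 2, 49, -32, -44, -25] -> [-38, -42, 30, -7, 40, -41, -53, -34] -> -53

-43; -45; -53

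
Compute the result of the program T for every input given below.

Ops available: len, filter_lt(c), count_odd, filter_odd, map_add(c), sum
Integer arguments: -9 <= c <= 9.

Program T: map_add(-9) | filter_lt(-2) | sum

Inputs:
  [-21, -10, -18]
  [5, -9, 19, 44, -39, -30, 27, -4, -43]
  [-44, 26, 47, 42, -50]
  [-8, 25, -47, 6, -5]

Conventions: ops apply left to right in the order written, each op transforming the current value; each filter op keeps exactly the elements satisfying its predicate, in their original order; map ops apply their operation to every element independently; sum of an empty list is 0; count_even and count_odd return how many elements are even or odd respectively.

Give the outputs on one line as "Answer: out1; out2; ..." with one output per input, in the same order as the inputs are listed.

Execution, op by op:
  [-21, -10, -18] -> [-30, -19, -27] -> [-30, -19, -27] -> -76
  [5, -9, 19, 44, -39, -30, 27, -4, -43] -> [-4, -18, 10, 35, -48, -39, 18, -13, -52] -> [-4, -18, -48, -39, -13, -52] -> -174
  [-44, 26, 47, 42, -50] -> [-53, 17, 38, 33, -59] -> [-53, -59] -> -112
  [-8, 25, -47, 6, -5] -> [-17, 16, -56, -3, -14] -> [-17, -56, -3, -14] -> -90

-76; -174; -112; -90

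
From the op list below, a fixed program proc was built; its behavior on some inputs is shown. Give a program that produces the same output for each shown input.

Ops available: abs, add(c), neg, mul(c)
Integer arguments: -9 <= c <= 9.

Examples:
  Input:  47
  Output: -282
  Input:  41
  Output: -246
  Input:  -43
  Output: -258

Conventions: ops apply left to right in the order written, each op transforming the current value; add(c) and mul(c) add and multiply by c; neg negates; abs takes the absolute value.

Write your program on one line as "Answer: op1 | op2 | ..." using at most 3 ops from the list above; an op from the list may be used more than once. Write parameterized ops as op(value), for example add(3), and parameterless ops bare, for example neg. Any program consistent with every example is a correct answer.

abs | neg | mul(6)

Check, running the answer program on each example:
  47 -> 47 -> -47 -> -282
  41 -> 41 -> -41 -> -246
  -43 -> 43 -> -43 -> -258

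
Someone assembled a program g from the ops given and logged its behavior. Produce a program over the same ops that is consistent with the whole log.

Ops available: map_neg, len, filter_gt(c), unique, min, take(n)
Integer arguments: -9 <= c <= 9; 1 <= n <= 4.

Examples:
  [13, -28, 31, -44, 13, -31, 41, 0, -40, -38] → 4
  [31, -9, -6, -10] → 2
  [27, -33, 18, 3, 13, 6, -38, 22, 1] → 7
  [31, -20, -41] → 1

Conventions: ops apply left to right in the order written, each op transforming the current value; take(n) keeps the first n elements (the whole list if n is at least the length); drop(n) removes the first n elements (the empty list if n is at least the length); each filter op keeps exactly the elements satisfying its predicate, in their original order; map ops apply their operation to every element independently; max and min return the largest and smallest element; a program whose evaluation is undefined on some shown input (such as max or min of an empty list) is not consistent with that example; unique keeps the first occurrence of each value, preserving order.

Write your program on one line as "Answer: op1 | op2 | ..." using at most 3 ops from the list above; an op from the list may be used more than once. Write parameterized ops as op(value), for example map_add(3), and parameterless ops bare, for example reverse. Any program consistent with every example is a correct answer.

unique | filter_gt(-9) | len

Check, running the answer program on each example:
  [13, -28, 31, -44, 13, -31, 41, 0, -40, -38] -> [13, -28, 31, -44, -31, 41, 0, -40, -38] -> [13, 31, 41, 0] -> 4
  [31, -9, -6, -10] -> [31, -9, -6, -10] -> [31, -6] -> 2
  [27, -33, 18, 3, 13, 6, -38, 22, 1] -> [27, -33, 18, 3, 13, 6, -38, 22, 1] -> [27, 18, 3, 13, 6, 22, 1] -> 7
  [31, -20, -41] -> [31, -20, -41] -> [31] -> 1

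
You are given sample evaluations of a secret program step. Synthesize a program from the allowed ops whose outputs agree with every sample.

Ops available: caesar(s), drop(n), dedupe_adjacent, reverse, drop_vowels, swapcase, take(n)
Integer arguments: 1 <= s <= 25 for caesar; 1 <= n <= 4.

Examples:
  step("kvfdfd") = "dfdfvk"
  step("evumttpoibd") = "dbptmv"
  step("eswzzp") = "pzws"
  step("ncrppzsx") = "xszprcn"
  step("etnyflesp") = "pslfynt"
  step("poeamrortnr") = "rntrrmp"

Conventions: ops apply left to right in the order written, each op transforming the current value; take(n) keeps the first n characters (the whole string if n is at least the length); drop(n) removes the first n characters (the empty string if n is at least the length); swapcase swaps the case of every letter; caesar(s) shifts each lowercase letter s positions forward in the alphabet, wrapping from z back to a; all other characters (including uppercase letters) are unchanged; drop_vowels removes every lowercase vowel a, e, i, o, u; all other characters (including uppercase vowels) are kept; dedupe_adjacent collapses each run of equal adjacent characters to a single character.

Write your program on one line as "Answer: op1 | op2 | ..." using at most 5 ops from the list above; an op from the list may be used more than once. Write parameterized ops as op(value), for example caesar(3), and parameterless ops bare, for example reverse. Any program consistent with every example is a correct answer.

swapcase | reverse | dedupe_adjacent | swapcase | drop_vowels

Check, running the answer program on each example:
  "kvfdfd" -> "KVFDFD" -> "DFDFVK" -> "DFDFVK" -> "dfdfvk" -> "dfdfvk"
  "evumttpoibd" -> "EVUMTTPOIBD" -> "DBIOPTTMUVE" -> "DBIOPTMUVE" -> "dbioptmuve" -> "dbptmv"
  "eswzzp" -> "ESWZZP" -> "PZZWSE" -> "PZWSE" -> "pzwse" -> "pzws"
  "ncrppzsx" -> "NCRPPZSX" -> "XSZPPRCN" -> "XSZPRCN" -> "xszprcn" -> "xszprcn"
  "etnyflesp" -> "ETNYFLESP" -> "PSELFYNTE" -> "PSELFYNTE" -> "pselfynte" -> "pslfynt"
  "poeamrortnr" -> "POEAMRORTNR" -> "RNTRORMAEOP" -> "RNTRORMAEOP" -> "rntrormaeop" -> "rntrrmp"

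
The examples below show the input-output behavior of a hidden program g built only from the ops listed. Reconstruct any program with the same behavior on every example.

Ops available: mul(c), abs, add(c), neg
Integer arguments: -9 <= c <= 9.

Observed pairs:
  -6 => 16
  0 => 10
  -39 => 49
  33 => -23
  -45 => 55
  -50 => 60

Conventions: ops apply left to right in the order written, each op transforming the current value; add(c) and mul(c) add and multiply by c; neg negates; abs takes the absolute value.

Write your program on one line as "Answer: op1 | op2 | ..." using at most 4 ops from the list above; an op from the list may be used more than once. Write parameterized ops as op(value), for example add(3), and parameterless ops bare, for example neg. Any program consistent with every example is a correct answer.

add(-6) | add(-4) | neg

Check, running the answer program on each example:
  -6 -> -12 -> -16 -> 16
  0 -> -6 -> -10 -> 10
  -39 -> -45 -> -49 -> 49
  33 -> 27 -> 23 -> -23
  -45 -> -51 -> -55 -> 55
  -50 -> -56 -> -60 -> 60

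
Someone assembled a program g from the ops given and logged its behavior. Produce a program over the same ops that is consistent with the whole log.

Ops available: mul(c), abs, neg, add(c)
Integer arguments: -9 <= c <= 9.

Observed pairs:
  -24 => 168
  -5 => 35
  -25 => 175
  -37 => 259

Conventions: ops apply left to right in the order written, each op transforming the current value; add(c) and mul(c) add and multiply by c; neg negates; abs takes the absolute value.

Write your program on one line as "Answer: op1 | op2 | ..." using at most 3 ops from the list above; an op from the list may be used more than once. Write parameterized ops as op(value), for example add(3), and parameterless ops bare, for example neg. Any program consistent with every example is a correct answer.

abs | mul(7)

Check, running the answer program on each example:
  -24 -> 24 -> 168
  -5 -> 5 -> 35
  -25 -> 25 -> 175
  -37 -> 37 -> 259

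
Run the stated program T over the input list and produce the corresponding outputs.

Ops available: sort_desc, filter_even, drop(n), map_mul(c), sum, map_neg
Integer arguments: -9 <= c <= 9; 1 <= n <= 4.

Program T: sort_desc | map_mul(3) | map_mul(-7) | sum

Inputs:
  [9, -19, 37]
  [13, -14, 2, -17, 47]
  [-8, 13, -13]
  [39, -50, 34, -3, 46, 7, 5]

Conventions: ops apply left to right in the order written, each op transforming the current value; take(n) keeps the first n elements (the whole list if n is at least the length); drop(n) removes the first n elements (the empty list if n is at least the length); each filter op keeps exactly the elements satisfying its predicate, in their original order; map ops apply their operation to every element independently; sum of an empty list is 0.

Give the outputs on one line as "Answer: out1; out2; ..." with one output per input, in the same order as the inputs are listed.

-567; -651; 168; -1638

Execution, op by op:
  [9, -19, 37] -> [37, 9, -19] -> [111, 27, -57] -> [-777, -189, 399] -> -567
  [13, -14, 2, -17, 47] -> [47, 13, 2, -14, -17] -> [141, 39, 6, -42, -51] -> [-987, -273, -42, 294, 357] -> -651
  [-8, 13, -13] -> [13, -8, -13] -> [39, -24, -39] -> [-273, 168, 273] -> 168
  [39, -50, 34, -3, 46, 7, 5] -> [46, 39, 34, 7, 5, -3, -50] -> [138, 117, 102, 21, 15, -9, -150] -> [-966, -819, -714, -147, -105, 63, 1050] -> -1638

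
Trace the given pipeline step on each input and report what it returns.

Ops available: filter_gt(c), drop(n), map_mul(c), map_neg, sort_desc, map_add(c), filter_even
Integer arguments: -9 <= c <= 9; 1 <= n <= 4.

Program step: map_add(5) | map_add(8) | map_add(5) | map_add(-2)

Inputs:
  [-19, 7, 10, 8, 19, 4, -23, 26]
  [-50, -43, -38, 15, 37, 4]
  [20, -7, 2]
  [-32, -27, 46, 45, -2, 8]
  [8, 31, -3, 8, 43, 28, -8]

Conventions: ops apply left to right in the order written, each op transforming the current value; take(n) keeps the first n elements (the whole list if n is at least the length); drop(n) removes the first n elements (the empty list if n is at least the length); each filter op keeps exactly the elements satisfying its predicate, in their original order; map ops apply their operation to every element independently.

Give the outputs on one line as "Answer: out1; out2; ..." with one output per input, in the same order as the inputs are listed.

Execution, op by op:
  [-19, 7, 10, 8, 19, 4, -23, 26] -> [-14, 12, 15, 13, 24, 9, -18, 31] -> [-6, 20, 23, 21, 32, 17, -10, 39] -> [-1, 25, 28, 26, 37, 22, -5, 44] -> [-3, 23, 26, 24, 35, 20, -7, 42]
  [-50, -43, -38, 15, 37, 4] -> [-45, -38, -33, 20, 42, 9] -> [-37, -30, -25, 28, 50, 17] -> [-32, -25, -20, 33, 55, 22] -> [-34, -27, -22, 31, 53, 20]
  [20, -7, 2] -> [25, -2, 7] -> [33, 6, 15] -> [38, 11, 20] -> [36, 9, 18]
  [-32, -27, 46, 45, -2, 8] -> [-27, -22, 51, 50, 3, 13] -> [-19, -14, 59, 58, 11, 21] -> [-14, -9, 64, 63, 16, 26] -> [-16, -11, 62, 61, 14, 24]
  [8, 31, -3, 8, 43, 28, -8] -> [13, 36, 2, 13, 48, 33, -3] -> [21, 44, 10, 21, 56, 41, 5] -> [26, 49, 15, 26, 61, 46, 10] -> [24, 47, 13, 24, 59, 44, 8]

[-3, 23, 26, 24, 35, 20, -7, 42]; [-34, -27, -22, 31, 53, 20]; [36, 9, 18]; [-16, -11, 62, 61, 14, 24]; [24, 47, 13, 24, 59, 44, 8]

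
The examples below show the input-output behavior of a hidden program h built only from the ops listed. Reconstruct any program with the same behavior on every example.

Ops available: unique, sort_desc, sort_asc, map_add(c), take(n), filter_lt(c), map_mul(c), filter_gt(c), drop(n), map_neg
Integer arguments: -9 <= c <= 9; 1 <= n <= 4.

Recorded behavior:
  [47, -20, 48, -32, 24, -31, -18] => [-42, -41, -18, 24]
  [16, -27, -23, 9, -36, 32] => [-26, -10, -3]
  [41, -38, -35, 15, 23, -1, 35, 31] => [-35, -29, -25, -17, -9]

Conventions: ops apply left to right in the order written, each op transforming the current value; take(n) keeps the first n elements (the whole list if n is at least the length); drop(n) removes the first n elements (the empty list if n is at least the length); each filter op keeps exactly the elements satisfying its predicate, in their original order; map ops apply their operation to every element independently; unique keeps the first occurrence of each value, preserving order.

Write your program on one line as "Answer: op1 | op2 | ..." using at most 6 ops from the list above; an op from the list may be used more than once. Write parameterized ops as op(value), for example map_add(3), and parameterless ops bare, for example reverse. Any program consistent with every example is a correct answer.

map_neg | map_add(6) | sort_desc | drop(3) | sort_asc

Check, running the answer program on each example:
  [47, -20, 48, -32, 24, -31, -18] -> [-47, 20, -48, 32, -24, 31, 18] -> [-41, 26, -42, 38, -18, 37, 24] -> [38, 37, 26, 24, -18, -41, -42] -> [24, -18, -41, -42] -> [-42, -41, -18, 24]
  [16, -27, -23, 9, -36, 32] -> [-16, 27, 23, -9, 36, -32] -> [-10, 33, 29, -3, 42, -26] -> [42, 33, 29, -3, -10, -26] -> [-3, -10, -26] -> [-26, -10, -3]
  [41, -38, -35, 15, 23, -1, 35, 31] -> [-41, 38, 35, -15, -23, 1, -35, -31] -> [-35, 44, 41, -9, -17, 7, -29, -25] -> [44, 41, 7, -9, -17, -25, -29, -35] -> [-9, -17, -25, -29, -35] -> [-35, -29, -25, -17, -9]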